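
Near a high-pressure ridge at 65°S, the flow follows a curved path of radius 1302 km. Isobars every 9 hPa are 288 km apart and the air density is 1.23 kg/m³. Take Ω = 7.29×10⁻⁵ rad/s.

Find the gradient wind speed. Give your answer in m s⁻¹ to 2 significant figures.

22 m s⁻¹

Coriolis parameter at 65°S:
f = 2Ω sin φ = 2 × 7.29×10⁻⁵ × sin 65° = 1.32×10⁻⁴ s⁻¹
Pressure gradient: |∂P/∂n| = 900 Pa / 288000 m = 3.12×10⁻³ Pa/m
Geostrophic speed: V_g = |∂P/∂n|/(fρ) = 3.12×10⁻³/(1.32×10⁻⁴ × 1.23) = 19.2 m/s
Around a high, pressure-gradient force acts outward with centrifugal, so Coriolis balances both:
fV = (1/ρ)|∂P/∂n| + V²/R  →  V² − fR·V + fR·V_g = 0
With fR = 1.32×10⁻⁴ × 1302×10³ m = 172 m/s:
V = [fR − √((fR)² − 4 fR V_g)]/2 = [172 − √(172² − 4×172×19.2)]/2 = 22.1 m/s
Supergeostrophic (V > V_g = 19.2 m/s), as expected around a high.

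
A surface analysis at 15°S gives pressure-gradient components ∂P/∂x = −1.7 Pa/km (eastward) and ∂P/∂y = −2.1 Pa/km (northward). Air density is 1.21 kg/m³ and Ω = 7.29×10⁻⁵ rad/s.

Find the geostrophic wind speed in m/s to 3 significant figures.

59.2 m/s

Coriolis parameter at 15°S:
f = 2Ω sin φ = 2 × 7.29×10⁻⁵ × sin 15° = 3.77×10⁻⁵ s⁻¹
In the Southern Hemisphere f is negative: f = −3.77×10⁻⁵ s⁻¹.
Component geostrophic relations (x east, y north):
u_g = −(1/(fρ)) ∂P/∂y,  v_g = (1/(fρ)) ∂P/∂x
u_g = −(−2.1×10⁻³)/(−3.77×10⁻⁵ × 1.21) = −46.0 m/s;  v_g = (−1.7×10⁻³)/(−3.77×10⁻⁵ × 1.21) = 37.2 m/s
|V_g| = √(u_g² + v_g²) = 59.2 m/s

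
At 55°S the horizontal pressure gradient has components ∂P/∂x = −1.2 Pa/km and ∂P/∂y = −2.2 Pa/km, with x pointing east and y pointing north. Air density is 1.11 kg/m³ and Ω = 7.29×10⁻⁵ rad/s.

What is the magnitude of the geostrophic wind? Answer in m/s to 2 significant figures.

19 m/s

Coriolis parameter at 55°S:
f = 2Ω sin φ = 2 × 7.29×10⁻⁵ × sin 55° = 1.19×10⁻⁴ s⁻¹
In the Southern Hemisphere f is negative: f = −1.19×10⁻⁴ s⁻¹.
Component geostrophic relations (x east, y north):
u_g = −(1/(fρ)) ∂P/∂y,  v_g = (1/(fρ)) ∂P/∂x
u_g = −(−2.2×10⁻³)/(−1.19×10⁻⁴ × 1.11) = −16.6 m/s;  v_g = (−1.2×10⁻³)/(−1.19×10⁻⁴ × 1.11) = 9.05 m/s
|V_g| = √(u_g² + v_g²) = 18.9 m/s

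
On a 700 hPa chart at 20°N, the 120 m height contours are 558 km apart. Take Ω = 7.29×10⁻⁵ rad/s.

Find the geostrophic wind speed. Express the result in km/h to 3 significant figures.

Coriolis parameter at 20°N:
f = 2Ω sin φ = 2 × 7.29×10⁻⁵ × sin 20° = 4.99×10⁻⁵ s⁻¹
Height gradient: |∂Z/∂n| = 120 m / 558000 m = 2.15×10⁻⁴
On a pressure surface, geostrophic balance gives V_g = (g/f)|∂Z/∂n|:
V_g = 9.81 × 2.15×10⁻⁴ / 4.99×10⁻⁵ = 42.3 m/s
Converting: 42.3 m/s × 3.6 = 152 km/h

152 km/h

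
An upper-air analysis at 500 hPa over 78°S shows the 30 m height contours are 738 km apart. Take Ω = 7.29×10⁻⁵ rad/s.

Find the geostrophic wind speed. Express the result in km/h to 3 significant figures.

Coriolis parameter at 78°S:
f = 2Ω sin φ = 2 × 7.29×10⁻⁵ × sin 78° = 1.43×10⁻⁴ s⁻¹
Height gradient: |∂Z/∂n| = 30 m / 738000 m = 4.07×10⁻⁵
On a pressure surface, geostrophic balance gives V_g = (g/f)|∂Z/∂n|:
V_g = 9.81 × 4.07×10⁻⁵ / 1.43×10⁻⁴ = 2.80 m/s
Converting: 2.80 m/s × 3.6 = 10.1 km/h

10.1 km/h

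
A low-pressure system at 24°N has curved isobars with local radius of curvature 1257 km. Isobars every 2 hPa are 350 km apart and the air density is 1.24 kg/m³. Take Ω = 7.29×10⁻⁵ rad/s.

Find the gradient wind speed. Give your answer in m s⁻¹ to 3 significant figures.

7.10 m s⁻¹

Coriolis parameter at 24°N:
f = 2Ω sin φ = 2 × 7.29×10⁻⁵ × sin 24° = 5.93×10⁻⁵ s⁻¹
Pressure gradient: |∂P/∂n| = 200 Pa / 350000 m = 5.71×10⁻⁴ Pa/m
Geostrophic speed: V_g = |∂P/∂n|/(fρ) = 5.71×10⁻⁴/(5.93×10⁻⁵ × 1.24) = 7.77 m/s
Around a low, centrifugal force acts outward with Coriolis, so pressure-gradient force balances both:
(1/ρ)|∂P/∂n| = fV + V²/R  →  V² + fR·V − fR·V_g = 0
With fR = 5.93×10⁻⁵ × 1257×10³ m = 74.5 m/s:
V = [−fR + √((fR)² + 4 fR V_g)]/2 = [−74.5 + √(74.5² + 4×74.5×7.77)]/2 = 7.1 m/s
Subgeostrophic (V < V_g = 7.77 m/s), as expected around a low.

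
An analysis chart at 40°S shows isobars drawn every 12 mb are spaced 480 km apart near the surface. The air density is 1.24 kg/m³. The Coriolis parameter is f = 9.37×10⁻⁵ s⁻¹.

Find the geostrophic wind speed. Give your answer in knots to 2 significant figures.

42 knots

Pressure gradient: |∂P/∂n| = 1200 Pa / 480000 m = 2.50×10⁻³ Pa/m
Geostrophic balance (pressure-gradient force = Coriolis force):
V_g = (1/(fρ)) |∂P/∂n| = 2.50×10⁻³ / (9.37×10⁻⁵ × 1.24) = 21.5 m/s
Converting: 21.5 m/s × 1.944 = 42 knots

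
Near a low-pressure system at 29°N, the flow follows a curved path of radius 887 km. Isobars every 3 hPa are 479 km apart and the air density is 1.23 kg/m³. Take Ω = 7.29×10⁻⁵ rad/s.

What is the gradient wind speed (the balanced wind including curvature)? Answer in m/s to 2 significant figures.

Coriolis parameter at 29°N:
f = 2Ω sin φ = 2 × 7.29×10⁻⁵ × sin 29° = 7.07×10⁻⁵ s⁻¹
Pressure gradient: |∂P/∂n| = 300 Pa / 479000 m = 6.26×10⁻⁴ Pa/m
Geostrophic speed: V_g = |∂P/∂n|/(fρ) = 6.26×10⁻⁴/(7.07×10⁻⁵ × 1.23) = 7.20 m/s
Around a low, centrifugal force acts outward with Coriolis, so pressure-gradient force balances both:
(1/ρ)|∂P/∂n| = fV + V²/R  →  V² + fR·V − fR·V_g = 0
With fR = 7.07×10⁻⁵ × 887×10³ m = 62.7 m/s:
V = [−fR + √((fR)² + 4 fR V_g)]/2 = [−62.7 + √(62.7² + 4×62.7×7.2)]/2 = 6.52 m/s
Subgeostrophic (V < V_g = 7.2 m/s), as expected around a low.

6.5 m/s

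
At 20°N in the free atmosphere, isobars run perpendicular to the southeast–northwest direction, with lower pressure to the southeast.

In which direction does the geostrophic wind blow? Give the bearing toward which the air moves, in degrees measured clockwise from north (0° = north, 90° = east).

The pressure-gradient force points toward the southeast (bearing 135°).
Geostrophic balance: in the Northern Hemisphere the Coriolis force deflects motion to the right, so the geostrophic wind blows 90° to the right of the pressure-gradient force (low pressure on the left).
Rotating 135° by 90° clockwise gives 225° — the wind blows toward the southwest.

225°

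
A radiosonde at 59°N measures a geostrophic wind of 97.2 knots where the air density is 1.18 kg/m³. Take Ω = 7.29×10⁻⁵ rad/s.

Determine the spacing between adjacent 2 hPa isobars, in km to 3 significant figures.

27.1 km

Coriolis parameter at 59°N:
f = 2Ω sin φ = 2 × 7.29×10⁻⁵ × sin 59° = 1.25×10⁻⁴ s⁻¹
Wind speed in SI: 97.2 knots = 50.0 m/s
Geostrophic balance rearranged: |∂P/∂n| = f ρ V_g
|∂P/∂n| = 1.25×10⁻⁴ × 1.18 × 50.0 = 7.37×10⁻³ Pa/m
Isobar spacing: Δn = ΔP/|∂P/∂n| = 200 Pa / 7.37×10⁻³ Pa/m = 27122 m ≈ 27.1 km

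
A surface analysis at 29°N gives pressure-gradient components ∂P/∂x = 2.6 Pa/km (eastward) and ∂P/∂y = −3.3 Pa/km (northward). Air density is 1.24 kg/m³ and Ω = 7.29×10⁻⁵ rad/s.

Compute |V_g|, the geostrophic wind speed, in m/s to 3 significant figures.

47.9 m/s

Coriolis parameter at 29°N:
f = 2Ω sin φ = 2 × 7.29×10⁻⁵ × sin 29° = 7.07×10⁻⁵ s⁻¹
Component geostrophic relations (x east, y north):
u_g = −(1/(fρ)) ∂P/∂y,  v_g = (1/(fρ)) ∂P/∂x
u_g = −(−3.3×10⁻³)/(7.07×10⁻⁵ × 1.24) = 37.6 m/s;  v_g = (2.6×10⁻³)/(7.07×10⁻⁵ × 1.24) = 29.7 m/s
|V_g| = √(u_g² + v_g²) = 47.9 m/s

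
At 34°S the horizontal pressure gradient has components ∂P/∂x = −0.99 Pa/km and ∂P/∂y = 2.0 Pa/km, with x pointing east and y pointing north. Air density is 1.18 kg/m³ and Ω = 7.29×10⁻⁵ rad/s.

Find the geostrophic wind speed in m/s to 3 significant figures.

Coriolis parameter at 34°S:
f = 2Ω sin φ = 2 × 7.29×10⁻⁵ × sin 34° = 8.15×10⁻⁵ s⁻¹
In the Southern Hemisphere f is negative: f = −8.15×10⁻⁵ s⁻¹.
Component geostrophic relations (x east, y north):
u_g = −(1/(fρ)) ∂P/∂y,  v_g = (1/(fρ)) ∂P/∂x
u_g = −(2.0×10⁻³)/(−8.15×10⁻⁵ × 1.18) = 20.8 m/s;  v_g = (−0.99×10⁻³)/(−8.15×10⁻⁵ × 1.18) = 10.3 m/s
|V_g| = √(u_g² + v_g²) = 23.2 m/s

23.2 m/s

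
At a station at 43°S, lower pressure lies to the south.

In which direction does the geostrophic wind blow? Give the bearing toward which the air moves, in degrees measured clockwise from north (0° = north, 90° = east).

The pressure-gradient force points toward the south (bearing 180°).
Geostrophic balance: in the Southern Hemisphere the Coriolis force deflects motion to the left, so the geostrophic wind blows 90° to the left of the pressure-gradient force (low pressure on the right).
Rotating 180° by 90° counterclockwise gives 090° — the wind blows toward the east.

090°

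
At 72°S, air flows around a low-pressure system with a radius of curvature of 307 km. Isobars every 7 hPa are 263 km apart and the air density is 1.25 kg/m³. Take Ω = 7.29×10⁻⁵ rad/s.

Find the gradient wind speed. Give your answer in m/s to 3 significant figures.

12.0 m/s

Coriolis parameter at 72°S:
f = 2Ω sin φ = 2 × 7.29×10⁻⁵ × sin 72° = 1.39×10⁻⁴ s⁻¹
Pressure gradient: |∂P/∂n| = 700 Pa / 263000 m = 2.66×10⁻³ Pa/m
Geostrophic speed: V_g = |∂P/∂n|/(fρ) = 2.66×10⁻³/(1.39×10⁻⁴ × 1.25) = 15.4 m/s
Around a low, centrifugal force acts outward with Coriolis, so pressure-gradient force balances both:
(1/ρ)|∂P/∂n| = fV + V²/R  →  V² + fR·V − fR·V_g = 0
With fR = 1.39×10⁻⁴ × 307×10³ m = 42.6 m/s:
V = [−fR + √((fR)² + 4 fR V_g)]/2 = [−42.6 + √(42.6² + 4×42.6×15.4)]/2 = 12 m/s
Subgeostrophic (V < V_g = 15.4 m/s), as expected around a low.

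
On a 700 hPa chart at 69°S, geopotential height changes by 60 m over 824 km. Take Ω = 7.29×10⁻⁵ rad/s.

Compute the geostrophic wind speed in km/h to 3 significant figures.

18.9 km/h

Coriolis parameter at 69°S:
f = 2Ω sin φ = 2 × 7.29×10⁻⁵ × sin 69° = 1.36×10⁻⁴ s⁻¹
Height gradient: |∂Z/∂n| = 60 m / 824000 m = 7.28×10⁻⁵
On a pressure surface, geostrophic balance gives V_g = (g/f)|∂Z/∂n|:
V_g = 9.81 × 7.28×10⁻⁵ / 1.36×10⁻⁴ = 5.25 m/s
Converting: 5.25 m/s × 3.6 = 18.9 km/h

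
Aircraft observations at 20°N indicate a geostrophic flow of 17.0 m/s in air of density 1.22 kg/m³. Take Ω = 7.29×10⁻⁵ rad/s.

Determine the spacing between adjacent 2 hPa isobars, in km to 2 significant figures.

Coriolis parameter at 20°N:
f = 2Ω sin φ = 2 × 7.29×10⁻⁵ × sin 20° = 4.99×10⁻⁵ s⁻¹
Geostrophic balance rearranged: |∂P/∂n| = f ρ V_g
|∂P/∂n| = 4.99×10⁻⁵ × 1.22 × 17.0 = 1.03×10⁻³ Pa/m
Isobar spacing: Δn = ΔP/|∂P/∂n| = 200 Pa / 1.03×10⁻³ Pa/m = 193380 m ≈ 190 km

190 km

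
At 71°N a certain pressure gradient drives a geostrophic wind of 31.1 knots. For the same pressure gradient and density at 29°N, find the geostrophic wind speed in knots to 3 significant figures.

60.7 knots

With the same pressure gradient and density, V_g ∝ 1/f ∝ 1/sin φ.
V₂ = V₁ · sin φ₁ / sin φ₂ = 31.1 × sin 71° / sin 29°
V₂ = 31.1 × 0.9455/0.4848 = 60.7 knots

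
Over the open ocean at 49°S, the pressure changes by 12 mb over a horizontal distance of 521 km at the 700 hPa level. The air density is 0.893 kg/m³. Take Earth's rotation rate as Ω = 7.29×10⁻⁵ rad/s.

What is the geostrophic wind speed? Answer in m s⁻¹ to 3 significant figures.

23.4 m s⁻¹

Coriolis parameter at 49°S:
f = 2Ω sin φ = 2 × 7.29×10⁻⁵ × sin 49° = 1.10×10⁻⁴ s⁻¹
Pressure gradient: |∂P/∂n| = 1200 Pa / 521000 m = 2.30×10⁻³ Pa/m
Geostrophic balance (pressure-gradient force = Coriolis force):
V_g = (1/(fρ)) |∂P/∂n| = 2.30×10⁻³ / (1.10×10⁻⁴ × 0.893) = 23.4 m/s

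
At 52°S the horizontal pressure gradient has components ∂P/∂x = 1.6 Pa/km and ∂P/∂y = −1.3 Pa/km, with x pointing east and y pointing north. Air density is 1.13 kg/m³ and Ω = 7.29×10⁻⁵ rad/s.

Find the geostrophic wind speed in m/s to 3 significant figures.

15.9 m/s

Coriolis parameter at 52°S:
f = 2Ω sin φ = 2 × 7.29×10⁻⁵ × sin 52° = 1.15×10⁻⁴ s⁻¹
In the Southern Hemisphere f is negative: f = −1.15×10⁻⁴ s⁻¹.
Component geostrophic relations (x east, y north):
u_g = −(1/(fρ)) ∂P/∂y,  v_g = (1/(fρ)) ∂P/∂x
u_g = −(−1.3×10⁻³)/(−1.15×10⁻⁴ × 1.13) = −10.0 m/s;  v_g = (1.6×10⁻³)/(−1.15×10⁻⁴ × 1.13) = −12.3 m/s
|V_g| = √(u_g² + v_g²) = 15.9 m/s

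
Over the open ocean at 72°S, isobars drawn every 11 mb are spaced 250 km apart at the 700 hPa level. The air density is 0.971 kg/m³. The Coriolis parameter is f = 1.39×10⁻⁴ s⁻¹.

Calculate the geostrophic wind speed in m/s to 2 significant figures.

Pressure gradient: |∂P/∂n| = 1100 Pa / 250000 m = 4.40×10⁻³ Pa/m
Geostrophic balance (pressure-gradient force = Coriolis force):
V_g = (1/(fρ)) |∂P/∂n| = 4.40×10⁻³ / (1.39×10⁻⁴ × 0.971) = 32.6 m/s

33 m/s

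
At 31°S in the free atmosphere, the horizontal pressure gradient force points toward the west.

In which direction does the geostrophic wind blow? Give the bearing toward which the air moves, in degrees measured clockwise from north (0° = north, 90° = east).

180°

The pressure-gradient force points toward the west (bearing 270°).
Geostrophic balance: in the Southern Hemisphere the Coriolis force deflects motion to the left, so the geostrophic wind blows 90° to the left of the pressure-gradient force (low pressure on the right).
Rotating 270° by 90° counterclockwise gives 180° — the wind blows toward the south.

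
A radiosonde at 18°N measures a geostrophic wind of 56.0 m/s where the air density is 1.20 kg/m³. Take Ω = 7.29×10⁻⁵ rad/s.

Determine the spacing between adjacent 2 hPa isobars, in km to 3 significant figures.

66.1 km

Coriolis parameter at 18°N:
f = 2Ω sin φ = 2 × 7.29×10⁻⁵ × sin 18° = 4.51×10⁻⁵ s⁻¹
Geostrophic balance rearranged: |∂P/∂n| = f ρ V_g
|∂P/∂n| = 4.51×10⁻⁵ × 1.20 × 56.0 = 3.03×10⁻³ Pa/m
Isobar spacing: Δn = ΔP/|∂P/∂n| = 200 Pa / 3.03×10⁻³ Pa/m = 66057 m ≈ 66.1 km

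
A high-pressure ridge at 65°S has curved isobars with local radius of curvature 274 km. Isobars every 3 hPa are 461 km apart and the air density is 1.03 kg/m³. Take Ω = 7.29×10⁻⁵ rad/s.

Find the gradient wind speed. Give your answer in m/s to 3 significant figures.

5.67 m/s

Coriolis parameter at 65°S:
f = 2Ω sin φ = 2 × 7.29×10⁻⁵ × sin 65° = 1.32×10⁻⁴ s⁻¹
Pressure gradient: |∂P/∂n| = 300 Pa / 461000 m = 6.51×10⁻⁴ Pa/m
Geostrophic speed: V_g = |∂P/∂n|/(fρ) = 6.51×10⁻⁴/(1.32×10⁻⁴ × 1.03) = 4.78 m/s
Around a high, pressure-gradient force acts outward with centrifugal, so Coriolis balances both:
fV = (1/ρ)|∂P/∂n| + V²/R  →  V² − fR·V + fR·V_g = 0
With fR = 1.32×10⁻⁴ × 274×10³ m = 36.2 m/s:
V = [fR − √((fR)² − 4 fR V_g)]/2 = [36.2 − √(36.2² − 4×36.2×4.78)]/2 = 5.67 m/s
Supergeostrophic (V > V_g = 4.78 m/s), as expected around a high.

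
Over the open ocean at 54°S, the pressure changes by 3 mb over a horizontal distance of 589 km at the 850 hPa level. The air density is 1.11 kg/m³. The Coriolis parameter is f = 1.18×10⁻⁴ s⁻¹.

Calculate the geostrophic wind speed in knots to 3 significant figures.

Pressure gradient: |∂P/∂n| = 300 Pa / 589000 m = 5.09×10⁻⁴ Pa/m
Geostrophic balance (pressure-gradient force = Coriolis force):
V_g = (1/(fρ)) |∂P/∂n| = 5.09×10⁻⁴ / (1.18×10⁻⁴ × 1.11) = 3.89 m/s
Converting: 3.89 m/s × 1.944 = 7.56 knots

7.56 knots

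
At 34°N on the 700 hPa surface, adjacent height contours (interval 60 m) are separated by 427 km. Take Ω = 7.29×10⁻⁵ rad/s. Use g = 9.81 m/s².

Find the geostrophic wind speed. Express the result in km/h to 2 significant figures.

Coriolis parameter at 34°N:
f = 2Ω sin φ = 2 × 7.29×10⁻⁵ × sin 34° = 8.15×10⁻⁵ s⁻¹
Height gradient: |∂Z/∂n| = 60 m / 427000 m = 1.41×10⁻⁴
On a pressure surface, geostrophic balance gives V_g = (g/f)|∂Z/∂n|:
V_g = 9.81 × 1.41×10⁻⁴ / 8.15×10⁻⁵ = 16.9 m/s
Converting: 16.9 m/s × 3.6 = 61 km/h

61 km/h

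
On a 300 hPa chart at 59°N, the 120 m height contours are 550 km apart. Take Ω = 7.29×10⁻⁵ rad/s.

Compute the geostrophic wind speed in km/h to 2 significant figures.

62 km/h

Coriolis parameter at 59°N:
f = 2Ω sin φ = 2 × 7.29×10⁻⁵ × sin 59° = 1.25×10⁻⁴ s⁻¹
Height gradient: |∂Z/∂n| = 120 m / 550000 m = 2.18×10⁻⁴
On a pressure surface, geostrophic balance gives V_g = (g/f)|∂Z/∂n|:
V_g = 9.81 × 2.18×10⁻⁴ / 1.25×10⁻⁴ = 17.1 m/s
Converting: 17.1 m/s × 3.6 = 62 km/h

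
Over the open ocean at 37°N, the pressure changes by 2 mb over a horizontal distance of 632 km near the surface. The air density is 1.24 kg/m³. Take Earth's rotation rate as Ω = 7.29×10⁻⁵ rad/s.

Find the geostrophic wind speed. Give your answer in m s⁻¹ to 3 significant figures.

2.91 m s⁻¹

Coriolis parameter at 37°N:
f = 2Ω sin φ = 2 × 7.29×10⁻⁵ × sin 37° = 8.77×10⁻⁵ s⁻¹
Pressure gradient: |∂P/∂n| = 200 Pa / 632000 m = 3.16×10⁻⁴ Pa/m
Geostrophic balance (pressure-gradient force = Coriolis force):
V_g = (1/(fρ)) |∂P/∂n| = 3.16×10⁻⁴ / (8.77×10⁻⁵ × 1.24) = 2.91 m/s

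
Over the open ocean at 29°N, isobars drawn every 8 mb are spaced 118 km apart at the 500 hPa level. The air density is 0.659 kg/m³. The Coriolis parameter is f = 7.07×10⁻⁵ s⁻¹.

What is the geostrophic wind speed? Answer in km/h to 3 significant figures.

524 km/h

Pressure gradient: |∂P/∂n| = 800 Pa / 118000 m = 6.78×10⁻³ Pa/m
Geostrophic balance (pressure-gradient force = Coriolis force):
V_g = (1/(fρ)) |∂P/∂n| = 6.78×10⁻³ / (7.07×10⁻⁵ × 0.659) = 146 m/s
Converting: 146 m/s × 3.6 = 524 km/h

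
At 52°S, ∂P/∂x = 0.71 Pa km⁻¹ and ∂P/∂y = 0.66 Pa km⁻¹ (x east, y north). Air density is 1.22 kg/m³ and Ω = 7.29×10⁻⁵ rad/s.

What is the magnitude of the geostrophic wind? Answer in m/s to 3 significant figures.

6.92 m/s

Coriolis parameter at 52°S:
f = 2Ω sin φ = 2 × 7.29×10⁻⁵ × sin 52° = 1.15×10⁻⁴ s⁻¹
In the Southern Hemisphere f is negative: f = −1.15×10⁻⁴ s⁻¹.
Component geostrophic relations (x east, y north):
u_g = −(1/(fρ)) ∂P/∂y,  v_g = (1/(fρ)) ∂P/∂x
u_g = −(0.66×10⁻³)/(−1.15×10⁻⁴ × 1.22) = 4.71 m/s;  v_g = (0.71×10⁻³)/(−1.15×10⁻⁴ × 1.22) = −5.07 m/s
|V_g| = √(u_g² + v_g²) = 6.92 m/s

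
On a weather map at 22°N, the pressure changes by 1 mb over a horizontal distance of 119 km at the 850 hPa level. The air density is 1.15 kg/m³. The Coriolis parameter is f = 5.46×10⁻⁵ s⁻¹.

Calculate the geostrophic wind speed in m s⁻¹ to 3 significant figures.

13.4 m s⁻¹

Pressure gradient: |∂P/∂n| = 100 Pa / 119000 m = 8.40×10⁻⁴ Pa/m
Geostrophic balance (pressure-gradient force = Coriolis force):
V_g = (1/(fρ)) |∂P/∂n| = 8.40×10⁻⁴ / (5.46×10⁻⁵ × 1.15) = 13.4 m/s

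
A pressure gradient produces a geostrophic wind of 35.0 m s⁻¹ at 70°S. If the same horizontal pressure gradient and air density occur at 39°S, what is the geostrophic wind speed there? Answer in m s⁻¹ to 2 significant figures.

With the same pressure gradient and density, V_g ∝ 1/f ∝ 1/sin φ.
V₂ = V₁ · sin φ₁ / sin φ₂ = 35.0 × sin 70° / sin 39°
V₂ = 35.0 × 0.9397/0.6293 = 52 m s⁻¹

52 m s⁻¹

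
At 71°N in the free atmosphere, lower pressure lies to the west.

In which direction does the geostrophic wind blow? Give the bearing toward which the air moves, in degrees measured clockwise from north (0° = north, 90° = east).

000°

The pressure-gradient force points toward the west (bearing 270°).
Geostrophic balance: in the Northern Hemisphere the Coriolis force deflects motion to the right, so the geostrophic wind blows 90° to the right of the pressure-gradient force (low pressure on the left).
Rotating 270° by 90° clockwise gives 000° — the wind blows toward the north.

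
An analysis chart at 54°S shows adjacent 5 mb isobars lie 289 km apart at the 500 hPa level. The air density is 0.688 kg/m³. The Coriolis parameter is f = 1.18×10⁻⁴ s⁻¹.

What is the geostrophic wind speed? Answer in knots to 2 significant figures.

Pressure gradient: |∂P/∂n| = 500 Pa / 289000 m = 1.73×10⁻³ Pa/m
Geostrophic balance (pressure-gradient force = Coriolis force):
V_g = (1/(fρ)) |∂P/∂n| = 1.73×10⁻³ / (1.18×10⁻⁴ × 0.688) = 21.3 m/s
Converting: 21.3 m/s × 1.944 = 41 knots

41 knots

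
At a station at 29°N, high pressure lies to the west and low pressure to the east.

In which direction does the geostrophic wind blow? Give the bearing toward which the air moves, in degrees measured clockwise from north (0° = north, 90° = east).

The pressure-gradient force points toward the east (bearing 090°).
Geostrophic balance: in the Northern Hemisphere the Coriolis force deflects motion to the right, so the geostrophic wind blows 90° to the right of the pressure-gradient force (low pressure on the left).
Rotating 090° by 90° clockwise gives 180° — the wind blows toward the south.

180°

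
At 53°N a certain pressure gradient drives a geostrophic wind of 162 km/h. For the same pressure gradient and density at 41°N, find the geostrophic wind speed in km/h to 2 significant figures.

200 km/h

With the same pressure gradient and density, V_g ∝ 1/f ∝ 1/sin φ.
V₂ = V₁ · sin φ₁ / sin φ₂ = 162 × sin 53° / sin 41°
V₂ = 162 × 0.7986/0.6561 = 200 km/h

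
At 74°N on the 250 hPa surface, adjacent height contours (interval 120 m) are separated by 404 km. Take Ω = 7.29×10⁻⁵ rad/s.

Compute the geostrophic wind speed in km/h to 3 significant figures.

74.8 km/h

Coriolis parameter at 74°N:
f = 2Ω sin φ = 2 × 7.29×10⁻⁵ × sin 74° = 1.40×10⁻⁴ s⁻¹
Height gradient: |∂Z/∂n| = 120 m / 404000 m = 2.97×10⁻⁴
On a pressure surface, geostrophic balance gives V_g = (g/f)|∂Z/∂n|:
V_g = 9.81 × 2.97×10⁻⁴ / 1.40×10⁻⁴ = 20.8 m/s
Converting: 20.8 m/s × 3.6 = 74.8 km/h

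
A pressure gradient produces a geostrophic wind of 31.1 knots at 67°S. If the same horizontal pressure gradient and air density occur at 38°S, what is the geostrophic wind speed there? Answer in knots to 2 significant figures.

46 knots

With the same pressure gradient and density, V_g ∝ 1/f ∝ 1/sin φ.
V₂ = V₁ · sin φ₁ / sin φ₂ = 31.1 × sin 67° / sin 38°
V₂ = 31.1 × 0.9205/0.6157 = 46 knots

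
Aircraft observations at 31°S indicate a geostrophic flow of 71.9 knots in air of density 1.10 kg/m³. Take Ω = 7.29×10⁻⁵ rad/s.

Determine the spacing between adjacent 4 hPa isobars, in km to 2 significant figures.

130 km

Coriolis parameter at 31°S:
f = 2Ω sin φ = 2 × 7.29×10⁻⁵ × sin 31° = 7.51×10⁻⁵ s⁻¹
Wind speed in SI: 71.9 knots = 37.0 m/s
Geostrophic balance rearranged: |∂P/∂n| = f ρ V_g
|∂P/∂n| = 7.51×10⁻⁵ × 1.10 × 37.0 = 3.06×10⁻³ Pa/m
Isobar spacing: Δn = ΔP/|∂P/∂n| = 400 Pa / 3.06×10⁻³ Pa/m = 130919 m ≈ 130 km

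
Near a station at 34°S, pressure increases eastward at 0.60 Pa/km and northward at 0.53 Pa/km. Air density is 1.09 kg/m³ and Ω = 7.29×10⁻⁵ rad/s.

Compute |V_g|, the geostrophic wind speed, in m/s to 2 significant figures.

Coriolis parameter at 34°S:
f = 2Ω sin φ = 2 × 7.29×10⁻⁵ × sin 34° = 8.15×10⁻⁵ s⁻¹
In the Southern Hemisphere f is negative: f = −8.15×10⁻⁵ s⁻¹.
Component geostrophic relations (x east, y north):
u_g = −(1/(fρ)) ∂P/∂y,  v_g = (1/(fρ)) ∂P/∂x
u_g = −(0.53×10⁻³)/(−8.15×10⁻⁵ × 1.09) = 5.96 m/s;  v_g = (0.60×10⁻³)/(−8.15×10⁻⁵ × 1.09) = −6.75 m/s
|V_g| = √(u_g² + v_g²) = 9.01 m/s

9.0 m/s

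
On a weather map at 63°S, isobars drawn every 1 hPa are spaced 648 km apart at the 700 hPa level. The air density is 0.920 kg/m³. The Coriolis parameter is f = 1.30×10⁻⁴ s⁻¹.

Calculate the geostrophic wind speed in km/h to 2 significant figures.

Pressure gradient: |∂P/∂n| = 100 Pa / 648000 m = 1.54×10⁻⁴ Pa/m
Geostrophic balance (pressure-gradient force = Coriolis force):
V_g = (1/(fρ)) |∂P/∂n| = 1.54×10⁻⁴ / (1.30×10⁻⁴ × 0.920) = 1.29 m/s
Converting: 1.29 m/s × 3.6 = 4.6 km/h

4.6 km/h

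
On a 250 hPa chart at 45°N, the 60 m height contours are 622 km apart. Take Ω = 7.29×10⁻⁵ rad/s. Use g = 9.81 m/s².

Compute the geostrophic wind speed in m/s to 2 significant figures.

9.2 m/s

Coriolis parameter at 45°N:
f = 2Ω sin φ = 2 × 7.29×10⁻⁵ × sin 45° = 1.03×10⁻⁴ s⁻¹
Height gradient: |∂Z/∂n| = 60 m / 622000 m = 9.65×10⁻⁵
On a pressure surface, geostrophic balance gives V_g = (g/f)|∂Z/∂n|:
V_g = 9.81 × 9.65×10⁻⁵ / 1.03×10⁻⁴ = 9.18 m/s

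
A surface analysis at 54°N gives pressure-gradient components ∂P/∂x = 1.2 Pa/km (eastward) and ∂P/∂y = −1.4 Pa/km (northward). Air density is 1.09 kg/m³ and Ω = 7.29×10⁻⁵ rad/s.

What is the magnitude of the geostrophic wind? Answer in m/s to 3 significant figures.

14.3 m/s

Coriolis parameter at 54°N:
f = 2Ω sin φ = 2 × 7.29×10⁻⁵ × sin 54° = 1.18×10⁻⁴ s⁻¹
Component geostrophic relations (x east, y north):
u_g = −(1/(fρ)) ∂P/∂y,  v_g = (1/(fρ)) ∂P/∂x
u_g = −(−1.4×10⁻³)/(1.18×10⁻⁴ × 1.09) = 10.9 m/s;  v_g = (1.2×10⁻³)/(1.18×10⁻⁴ × 1.09) = 9.33 m/s
|V_g| = √(u_g² + v_g²) = 14.3 m/s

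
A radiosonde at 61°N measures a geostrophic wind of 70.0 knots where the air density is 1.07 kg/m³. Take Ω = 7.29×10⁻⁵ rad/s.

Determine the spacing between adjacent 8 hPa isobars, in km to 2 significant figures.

Coriolis parameter at 61°N:
f = 2Ω sin φ = 2 × 7.29×10⁻⁵ × sin 61° = 1.28×10⁻⁴ s⁻¹
Wind speed in SI: 70.0 knots = 36.0 m/s
Geostrophic balance rearranged: |∂P/∂n| = f ρ V_g
|∂P/∂n| = 1.28×10⁻⁴ × 1.07 × 36.0 = 4.91×10⁻³ Pa/m
Isobar spacing: Δn = ΔP/|∂P/∂n| = 800 Pa / 4.91×10⁻³ Pa/m = 162815 m ≈ 160 km

160 km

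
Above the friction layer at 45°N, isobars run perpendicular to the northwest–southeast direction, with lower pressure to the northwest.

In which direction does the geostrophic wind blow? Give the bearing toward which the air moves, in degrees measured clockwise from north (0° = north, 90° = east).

045°

The pressure-gradient force points toward the northwest (bearing 315°).
Geostrophic balance: in the Northern Hemisphere the Coriolis force deflects motion to the right, so the geostrophic wind blows 90° to the right of the pressure-gradient force (low pressure on the left).
Rotating 315° by 90° clockwise gives 045° — the wind blows toward the northeast.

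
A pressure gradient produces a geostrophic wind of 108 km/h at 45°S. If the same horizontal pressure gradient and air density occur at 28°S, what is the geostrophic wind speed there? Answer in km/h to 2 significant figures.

160 km/h

With the same pressure gradient and density, V_g ∝ 1/f ∝ 1/sin φ.
V₂ = V₁ · sin φ₁ / sin φ₂ = 108 × sin 45° / sin 28°
V₂ = 108 × 0.7071/0.4695 = 160 km/h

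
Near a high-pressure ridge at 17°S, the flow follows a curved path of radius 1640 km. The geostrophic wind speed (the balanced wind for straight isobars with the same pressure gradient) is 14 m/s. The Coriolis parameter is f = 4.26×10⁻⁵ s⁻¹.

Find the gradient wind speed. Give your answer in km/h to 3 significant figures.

69.7 km/h

Around a high, pressure-gradient force acts outward with centrifugal, so Coriolis balances both:
fV = (1/ρ)|∂P/∂n| + V²/R  →  V² − fR·V + fR·V_g = 0
With fR = 4.26×10⁻⁵ × 1640×10³ m = 69.9 m/s:
V = [fR − √((fR)² − 4 fR V_g)]/2 = [69.9 − √(69.9² − 4×69.9×14)]/2 = 19.4 m/s
Supergeostrophic (V > V_g = 14 m/s), as expected around a high.
Converting: 19.4 m/s × 3.6 = 69.7 km/h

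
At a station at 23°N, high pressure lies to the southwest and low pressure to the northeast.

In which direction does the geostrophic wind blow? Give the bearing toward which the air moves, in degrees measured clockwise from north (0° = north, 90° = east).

135°

The pressure-gradient force points toward the northeast (bearing 045°).
Geostrophic balance: in the Northern Hemisphere the Coriolis force deflects motion to the right, so the geostrophic wind blows 90° to the right of the pressure-gradient force (low pressure on the left).
Rotating 045° by 90° clockwise gives 135° — the wind blows toward the southeast.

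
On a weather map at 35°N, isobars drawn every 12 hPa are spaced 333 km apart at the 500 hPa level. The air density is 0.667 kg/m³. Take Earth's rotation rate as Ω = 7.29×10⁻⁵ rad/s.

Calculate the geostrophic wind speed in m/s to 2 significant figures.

Coriolis parameter at 35°N:
f = 2Ω sin φ = 2 × 7.29×10⁻⁵ × sin 35° = 8.36×10⁻⁵ s⁻¹
Pressure gradient: |∂P/∂n| = 1200 Pa / 333000 m = 3.60×10⁻³ Pa/m
Geostrophic balance (pressure-gradient force = Coriolis force):
V_g = (1/(fρ)) |∂P/∂n| = 3.60×10⁻³ / (8.36×10⁻⁵ × 0.667) = 64.6 m/s

65 m/s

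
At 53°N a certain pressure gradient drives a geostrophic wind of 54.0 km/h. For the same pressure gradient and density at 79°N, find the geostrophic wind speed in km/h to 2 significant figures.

44 km/h

With the same pressure gradient and density, V_g ∝ 1/f ∝ 1/sin φ.
V₂ = V₁ · sin φ₁ / sin φ₂ = 54.0 × sin 53° / sin 79°
V₂ = 54.0 × 0.7986/0.9816 = 44 km/h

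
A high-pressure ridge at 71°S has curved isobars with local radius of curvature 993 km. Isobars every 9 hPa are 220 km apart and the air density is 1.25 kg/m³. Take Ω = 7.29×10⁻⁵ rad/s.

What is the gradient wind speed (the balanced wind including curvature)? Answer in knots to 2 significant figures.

59 knots

Coriolis parameter at 71°S:
f = 2Ω sin φ = 2 × 7.29×10⁻⁵ × sin 71° = 1.38×10⁻⁴ s⁻¹
Pressure gradient: |∂P/∂n| = 900 Pa / 220000 m = 4.09×10⁻³ Pa/m
Geostrophic speed: V_g = |∂P/∂n|/(fρ) = 4.09×10⁻³/(1.38×10⁻⁴ × 1.25) = 23.7 m/s
Around a high, pressure-gradient force acts outward with centrifugal, so Coriolis balances both:
fV = (1/ρ)|∂P/∂n| + V²/R  →  V² − fR·V + fR·V_g = 0
With fR = 1.38×10⁻⁴ × 993×10³ m = 137 m/s:
V = [fR − √((fR)² − 4 fR V_g)]/2 = [137 − √(137² − 4×137×23.7)]/2 = 30.6 m/s
Supergeostrophic (V > V_g = 23.7 m/s), as expected around a high.
Converting: 30.6 m/s × 1.944 = 59 knots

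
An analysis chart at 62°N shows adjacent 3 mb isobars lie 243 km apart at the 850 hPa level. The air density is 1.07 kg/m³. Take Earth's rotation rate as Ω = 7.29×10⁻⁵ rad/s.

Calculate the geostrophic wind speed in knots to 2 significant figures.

Coriolis parameter at 62°N:
f = 2Ω sin φ = 2 × 7.29×10⁻⁵ × sin 62° = 1.29×10⁻⁴ s⁻¹
Pressure gradient: |∂P/∂n| = 300 Pa / 243000 m = 1.23×10⁻³ Pa/m
Geostrophic balance (pressure-gradient force = Coriolis force):
V_g = (1/(fρ)) |∂P/∂n| = 1.23×10⁻³ / (1.29×10⁻⁴ × 1.07) = 8.96 m/s
Converting: 8.96 m/s × 1.944 = 17 knots

17 knots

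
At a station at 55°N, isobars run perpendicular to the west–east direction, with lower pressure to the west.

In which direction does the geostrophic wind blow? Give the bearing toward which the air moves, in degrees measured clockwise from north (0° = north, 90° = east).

The pressure-gradient force points toward the west (bearing 270°).
Geostrophic balance: in the Northern Hemisphere the Coriolis force deflects motion to the right, so the geostrophic wind blows 90° to the right of the pressure-gradient force (low pressure on the left).
Rotating 270° by 90° clockwise gives 000° — the wind blows toward the north.

000°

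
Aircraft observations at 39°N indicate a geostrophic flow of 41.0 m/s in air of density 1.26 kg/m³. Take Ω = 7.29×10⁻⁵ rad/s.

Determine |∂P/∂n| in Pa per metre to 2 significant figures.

Coriolis parameter at 39°N:
f = 2Ω sin φ = 2 × 7.29×10⁻⁵ × sin 39° = 9.18×10⁻⁵ s⁻¹
Geostrophic balance rearranged: |∂P/∂n| = f ρ V_g
|∂P/∂n| = 9.18×10⁻⁵ × 1.26 × 41.0 = 4.74×10⁻³ Pa/m

4.7×10⁻³ Pa/m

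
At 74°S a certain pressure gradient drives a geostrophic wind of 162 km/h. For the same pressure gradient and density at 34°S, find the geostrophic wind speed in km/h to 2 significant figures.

280 km/h

With the same pressure gradient and density, V_g ∝ 1/f ∝ 1/sin φ.
V₂ = V₁ · sin φ₁ / sin φ₂ = 162 × sin 74° / sin 34°
V₂ = 162 × 0.9613/0.5592 = 280 km/h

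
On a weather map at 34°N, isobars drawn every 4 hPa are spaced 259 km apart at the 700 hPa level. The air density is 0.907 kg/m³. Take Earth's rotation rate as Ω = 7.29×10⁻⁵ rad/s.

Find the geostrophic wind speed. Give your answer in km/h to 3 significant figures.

Coriolis parameter at 34°N:
f = 2Ω sin φ = 2 × 7.29×10⁻⁵ × sin 34° = 8.15×10⁻⁵ s⁻¹
Pressure gradient: |∂P/∂n| = 400 Pa / 259000 m = 1.54×10⁻³ Pa/m
Geostrophic balance (pressure-gradient force = Coriolis force):
V_g = (1/(fρ)) |∂P/∂n| = 1.54×10⁻³ / (8.15×10⁻⁵ × 0.907) = 20.9 m/s
Converting: 20.9 m/s × 3.6 = 75.2 km/h

75.2 km/h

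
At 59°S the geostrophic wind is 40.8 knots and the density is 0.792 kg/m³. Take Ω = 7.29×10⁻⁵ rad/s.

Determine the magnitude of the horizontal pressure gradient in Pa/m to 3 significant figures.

Coriolis parameter at 59°S:
f = 2Ω sin φ = 2 × 7.29×10⁻⁵ × sin 59° = 1.25×10⁻⁴ s⁻¹
Wind speed in SI: 40.8 knots = 21.0 m/s
Geostrophic balance rearranged: |∂P/∂n| = f ρ V_g
|∂P/∂n| = 1.25×10⁻⁴ × 0.792 × 21.0 = 2.08×10⁻³ Pa/m

2.08×10⁻³ Pa/m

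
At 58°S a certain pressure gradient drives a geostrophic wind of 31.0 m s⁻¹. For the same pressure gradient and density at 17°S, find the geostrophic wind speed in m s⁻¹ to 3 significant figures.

89.9 m s⁻¹

With the same pressure gradient and density, V_g ∝ 1/f ∝ 1/sin φ.
V₂ = V₁ · sin φ₁ / sin φ₂ = 31.0 × sin 58° / sin 17°
V₂ = 31.0 × 0.8480/0.2924 = 89.9 m s⁻¹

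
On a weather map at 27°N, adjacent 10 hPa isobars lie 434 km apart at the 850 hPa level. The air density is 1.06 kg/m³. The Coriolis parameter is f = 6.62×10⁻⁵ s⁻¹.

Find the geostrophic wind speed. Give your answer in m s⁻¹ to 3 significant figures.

32.8 m s⁻¹

Pressure gradient: |∂P/∂n| = 1000 Pa / 434000 m = 2.30×10⁻³ Pa/m
Geostrophic balance (pressure-gradient force = Coriolis force):
V_g = (1/(fρ)) |∂P/∂n| = 2.30×10⁻³ / (6.62×10⁻⁵ × 1.06) = 32.8 m/s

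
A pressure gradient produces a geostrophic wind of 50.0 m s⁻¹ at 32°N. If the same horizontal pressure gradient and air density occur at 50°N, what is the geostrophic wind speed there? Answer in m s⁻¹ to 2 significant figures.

35 m s⁻¹

With the same pressure gradient and density, V_g ∝ 1/f ∝ 1/sin φ.
V₂ = V₁ · sin φ₁ / sin φ₂ = 50.0 × sin 32° / sin 50°
V₂ = 50.0 × 0.5299/0.7660 = 35 m s⁻¹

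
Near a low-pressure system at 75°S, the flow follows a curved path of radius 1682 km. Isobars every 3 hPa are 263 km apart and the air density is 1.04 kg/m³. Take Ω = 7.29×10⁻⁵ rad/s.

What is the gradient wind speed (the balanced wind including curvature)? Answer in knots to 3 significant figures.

Coriolis parameter at 75°S:
f = 2Ω sin φ = 2 × 7.29×10⁻⁵ × sin 75° = 1.41×10⁻⁴ s⁻¹
Pressure gradient: |∂P/∂n| = 300 Pa / 263000 m = 1.14×10⁻³ Pa/m
Geostrophic speed: V_g = |∂P/∂n|/(fρ) = 1.14×10⁻³/(1.41×10⁻⁴ × 1.04) = 7.79 m/s
Around a low, centrifugal force acts outward with Coriolis, so pressure-gradient force balances both:
(1/ρ)|∂P/∂n| = fV + V²/R  →  V² + fR·V − fR·V_g = 0
With fR = 1.41×10⁻⁴ × 1682×10³ m = 237 m/s:
V = [−fR + √((fR)² + 4 fR V_g)]/2 = [−237 + √(237² + 4×237×7.79)]/2 = 7.55 m/s
Subgeostrophic (V < V_g = 7.79 m/s), as expected around a low.
Converting: 7.55 m/s × 1.944 = 14.7 knots

14.7 knots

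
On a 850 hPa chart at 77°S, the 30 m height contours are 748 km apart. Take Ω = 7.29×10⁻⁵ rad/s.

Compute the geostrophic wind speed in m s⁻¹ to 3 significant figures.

2.77 m s⁻¹

Coriolis parameter at 77°S:
f = 2Ω sin φ = 2 × 7.29×10⁻⁵ × sin 77° = 1.42×10⁻⁴ s⁻¹
Height gradient: |∂Z/∂n| = 30 m / 748000 m = 4.01×10⁻⁵
On a pressure surface, geostrophic balance gives V_g = (g/f)|∂Z/∂n|:
V_g = 9.81 × 4.01×10⁻⁵ / 1.42×10⁻⁴ = 2.77 m/s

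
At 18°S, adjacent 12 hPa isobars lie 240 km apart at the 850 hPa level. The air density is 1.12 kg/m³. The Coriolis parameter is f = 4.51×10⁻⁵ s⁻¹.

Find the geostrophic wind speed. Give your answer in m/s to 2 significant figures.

Pressure gradient: |∂P/∂n| = 1200 Pa / 240000 m = 5.00×10⁻³ Pa/m
Geostrophic balance (pressure-gradient force = Coriolis force):
V_g = (1/(fρ)) |∂P/∂n| = 5.00×10⁻³ / (4.51×10⁻⁵ × 1.12) = 99.0 m/s

99 m/s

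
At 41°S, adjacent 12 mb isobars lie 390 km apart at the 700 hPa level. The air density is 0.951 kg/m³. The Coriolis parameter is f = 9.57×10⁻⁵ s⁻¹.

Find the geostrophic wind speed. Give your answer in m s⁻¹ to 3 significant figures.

Pressure gradient: |∂P/∂n| = 1200 Pa / 390000 m = 3.08×10⁻³ Pa/m
Geostrophic balance (pressure-gradient force = Coriolis force):
V_g = (1/(fρ)) |∂P/∂n| = 3.08×10⁻³ / (9.57×10⁻⁵ × 0.951) = 33.8 m/s

33.8 m s⁻¹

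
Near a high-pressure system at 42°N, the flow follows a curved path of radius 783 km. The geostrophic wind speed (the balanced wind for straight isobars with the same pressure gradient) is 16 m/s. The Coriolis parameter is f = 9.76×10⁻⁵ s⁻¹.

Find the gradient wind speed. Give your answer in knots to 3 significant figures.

44.3 knots

Around a high, pressure-gradient force acts outward with centrifugal, so Coriolis balances both:
fV = (1/ρ)|∂P/∂n| + V²/R  →  V² − fR·V + fR·V_g = 0
With fR = 9.76×10⁻⁵ × 783×10³ m = 76.4 m/s:
V = [fR − √((fR)² − 4 fR V_g)]/2 = [76.4 − √(76.4² − 4×76.4×16)]/2 = 22.8 m/s
Supergeostrophic (V > V_g = 16 m/s), as expected around a high.
Converting: 22.8 m/s × 1.944 = 44.3 knots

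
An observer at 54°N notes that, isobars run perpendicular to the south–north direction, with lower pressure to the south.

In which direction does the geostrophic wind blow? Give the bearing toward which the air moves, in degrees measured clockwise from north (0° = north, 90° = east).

The pressure-gradient force points toward the south (bearing 180°).
Geostrophic balance: in the Northern Hemisphere the Coriolis force deflects motion to the right, so the geostrophic wind blows 90° to the right of the pressure-gradient force (low pressure on the left).
Rotating 180° by 90° clockwise gives 270° — the wind blows toward the west.

270°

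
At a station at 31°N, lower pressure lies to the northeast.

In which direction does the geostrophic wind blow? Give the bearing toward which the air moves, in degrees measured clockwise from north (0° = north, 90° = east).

135°

The pressure-gradient force points toward the northeast (bearing 045°).
Geostrophic balance: in the Northern Hemisphere the Coriolis force deflects motion to the right, so the geostrophic wind blows 90° to the right of the pressure-gradient force (low pressure on the left).
Rotating 045° by 90° clockwise gives 135° — the wind blows toward the southeast.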